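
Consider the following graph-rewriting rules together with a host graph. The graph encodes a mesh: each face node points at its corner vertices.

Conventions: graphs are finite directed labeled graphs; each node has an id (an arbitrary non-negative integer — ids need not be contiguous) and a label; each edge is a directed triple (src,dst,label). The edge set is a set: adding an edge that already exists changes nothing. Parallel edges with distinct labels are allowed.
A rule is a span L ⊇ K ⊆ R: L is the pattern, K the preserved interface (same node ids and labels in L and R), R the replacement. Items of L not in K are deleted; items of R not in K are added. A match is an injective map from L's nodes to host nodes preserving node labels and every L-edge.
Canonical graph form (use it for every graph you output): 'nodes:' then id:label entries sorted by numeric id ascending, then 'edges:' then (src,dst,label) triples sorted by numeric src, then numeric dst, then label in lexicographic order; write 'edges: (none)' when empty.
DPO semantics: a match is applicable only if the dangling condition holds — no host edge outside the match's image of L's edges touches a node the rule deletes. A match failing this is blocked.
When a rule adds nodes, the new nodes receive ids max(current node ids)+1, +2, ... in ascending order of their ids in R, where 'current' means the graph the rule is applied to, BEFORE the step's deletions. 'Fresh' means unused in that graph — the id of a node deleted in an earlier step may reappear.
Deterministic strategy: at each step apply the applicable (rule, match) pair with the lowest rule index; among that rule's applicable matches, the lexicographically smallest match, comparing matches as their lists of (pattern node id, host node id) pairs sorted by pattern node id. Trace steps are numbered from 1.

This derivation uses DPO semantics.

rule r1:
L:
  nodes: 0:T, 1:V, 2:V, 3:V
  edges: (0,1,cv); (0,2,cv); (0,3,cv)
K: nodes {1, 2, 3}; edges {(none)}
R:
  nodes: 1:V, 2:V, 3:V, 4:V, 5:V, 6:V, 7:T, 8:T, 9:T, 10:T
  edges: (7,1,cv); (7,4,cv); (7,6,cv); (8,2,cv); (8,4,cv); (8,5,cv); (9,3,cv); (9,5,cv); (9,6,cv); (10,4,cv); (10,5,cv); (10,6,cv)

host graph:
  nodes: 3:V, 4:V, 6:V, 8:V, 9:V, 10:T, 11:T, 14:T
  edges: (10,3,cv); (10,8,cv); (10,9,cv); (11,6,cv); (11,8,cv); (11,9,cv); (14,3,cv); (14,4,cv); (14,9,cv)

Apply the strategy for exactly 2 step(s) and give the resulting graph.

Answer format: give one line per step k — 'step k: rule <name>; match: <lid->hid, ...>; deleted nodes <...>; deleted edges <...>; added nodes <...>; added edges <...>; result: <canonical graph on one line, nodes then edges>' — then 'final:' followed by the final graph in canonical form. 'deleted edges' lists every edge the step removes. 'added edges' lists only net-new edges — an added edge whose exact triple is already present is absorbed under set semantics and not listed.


step 1: rule r1; match: 0->10, 1->3, 2->8, 3->9; deleted nodes 10; deleted edges (10,3,cv); (10,8,cv); (10,9,cv); added nodes 15, 16, 17, 18, 19, 20, 21; added edges (18,3,cv); (18,15,cv); (18,17,cv); (19,8,cv); (19,15,cv); (19,16,cv); (20,9,cv); (20,16,cv); (20,17,cv); (21,15,cv); (21,16,cv); (21,17,cv); result: nodes: 3:V, 4:V, 6:V, 8:V, 9:V, 11:T, 14:T, 15:V, 16:V, 17:V, 18:T, 19:T, 20:T, 21:T edges: (11,6,cv); (11,8,cv); (11,9,cv); (14,3,cv); (14,4,cv); (14,9,cv); (18,3,cv); (18,15,cv); (18,17,cv); (19,8,cv); (19,15,cv); (19,16,cv); (20,9,cv); (20,16,cv); (20,17,cv); (21,15,cv); (21,16,cv); (21,17,cv)
step 2: rule r1; match: 0->11, 1->6, 2->8, 3->9; deleted nodes 11; deleted edges (11,6,cv); (11,8,cv); (11,9,cv); added nodes 22, 23, 24, 25, 26, 27, 28; added edges (25,6,cv); (25,22,cv); (25,24,cv); (26,8,cv); (26,22,cv); (26,23,cv); (27,9,cv); (27,23,cv); (27,24,cv); (28,22,cv); (28,23,cv); (28,24,cv); result: nodes: 3:V, 4:V, 6:V, 8:V, 9:V, 14:T, 15:V, 16:V, 17:V, 18:T, 19:T, 20:T, 21:T, 22:V, 23:V, 24:V, 25:T, 26:T, 27:T, 28:T edges: (14,3,cv); (14,4,cv); (14,9,cv); (18,3,cv); (18,15,cv); (18,17,cv); (19,8,cv); (19,15,cv); (19,16,cv); (20,9,cv); (20,16,cv); (20,17,cv); (21,15,cv); (21,16,cv); (21,17,cv); (25,6,cv); (25,22,cv); (25,24,cv); (26,8,cv); (26,22,cv); (26,23,cv); (27,9,cv); (27,23,cv); (27,24,cv); (28,22,cv); (28,23,cv); (28,24,cv)
final:
nodes: 3:V, 4:V, 6:V, 8:V, 9:V, 14:T, 15:V, 16:V, 17:V, 18:T, 19:T, 20:T, 21:T, 22:V, 23:V, 24:V, 25:T, 26:T, 27:T, 28:T
edges: (14,3,cv); (14,4,cv); (14,9,cv); (18,3,cv); (18,15,cv); (18,17,cv); (19,8,cv); (19,15,cv); (19,16,cv); (20,9,cv); (20,16,cv); (20,17,cv); (21,15,cv); (21,16,cv); (21,17,cv); (25,6,cv); (25,22,cv); (25,24,cv); (26,8,cv); (26,22,cv); (26,23,cv); (27,9,cv); (27,23,cv); (27,24,cv); (28,22,cv); (28,23,cv); (28,24,cv)


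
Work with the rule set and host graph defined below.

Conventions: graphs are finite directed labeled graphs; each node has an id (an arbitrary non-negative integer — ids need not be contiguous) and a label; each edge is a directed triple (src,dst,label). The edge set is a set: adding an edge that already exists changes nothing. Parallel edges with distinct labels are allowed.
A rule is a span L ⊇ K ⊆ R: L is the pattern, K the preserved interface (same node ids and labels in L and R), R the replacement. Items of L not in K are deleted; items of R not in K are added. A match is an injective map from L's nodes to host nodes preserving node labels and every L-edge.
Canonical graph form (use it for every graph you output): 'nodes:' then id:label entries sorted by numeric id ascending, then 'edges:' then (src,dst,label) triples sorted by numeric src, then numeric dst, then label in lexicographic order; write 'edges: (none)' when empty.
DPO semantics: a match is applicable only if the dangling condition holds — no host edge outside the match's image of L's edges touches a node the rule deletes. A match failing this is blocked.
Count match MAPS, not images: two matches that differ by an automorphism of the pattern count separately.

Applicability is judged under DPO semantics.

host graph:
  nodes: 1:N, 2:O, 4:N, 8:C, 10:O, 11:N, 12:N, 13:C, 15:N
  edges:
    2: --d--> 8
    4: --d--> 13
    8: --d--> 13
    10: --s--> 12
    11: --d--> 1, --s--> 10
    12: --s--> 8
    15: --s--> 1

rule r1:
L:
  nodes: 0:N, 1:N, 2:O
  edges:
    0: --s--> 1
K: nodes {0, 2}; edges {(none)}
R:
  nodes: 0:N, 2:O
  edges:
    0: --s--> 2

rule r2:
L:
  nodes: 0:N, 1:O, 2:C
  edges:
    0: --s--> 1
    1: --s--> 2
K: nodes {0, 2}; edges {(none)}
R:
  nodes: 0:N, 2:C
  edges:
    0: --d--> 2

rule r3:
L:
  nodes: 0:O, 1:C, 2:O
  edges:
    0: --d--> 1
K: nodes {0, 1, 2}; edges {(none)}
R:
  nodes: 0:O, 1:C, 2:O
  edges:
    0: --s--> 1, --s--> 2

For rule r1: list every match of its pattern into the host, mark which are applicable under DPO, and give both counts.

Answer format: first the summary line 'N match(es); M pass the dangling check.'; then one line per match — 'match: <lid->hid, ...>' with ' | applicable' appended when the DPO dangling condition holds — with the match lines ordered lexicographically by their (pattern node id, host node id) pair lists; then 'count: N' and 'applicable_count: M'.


2 match(es); 0 pass the dangling check.
match: 0->15, 1->1, 2->2
match: 0->15, 1->1, 2->10
count: 2
applicable_count: 0


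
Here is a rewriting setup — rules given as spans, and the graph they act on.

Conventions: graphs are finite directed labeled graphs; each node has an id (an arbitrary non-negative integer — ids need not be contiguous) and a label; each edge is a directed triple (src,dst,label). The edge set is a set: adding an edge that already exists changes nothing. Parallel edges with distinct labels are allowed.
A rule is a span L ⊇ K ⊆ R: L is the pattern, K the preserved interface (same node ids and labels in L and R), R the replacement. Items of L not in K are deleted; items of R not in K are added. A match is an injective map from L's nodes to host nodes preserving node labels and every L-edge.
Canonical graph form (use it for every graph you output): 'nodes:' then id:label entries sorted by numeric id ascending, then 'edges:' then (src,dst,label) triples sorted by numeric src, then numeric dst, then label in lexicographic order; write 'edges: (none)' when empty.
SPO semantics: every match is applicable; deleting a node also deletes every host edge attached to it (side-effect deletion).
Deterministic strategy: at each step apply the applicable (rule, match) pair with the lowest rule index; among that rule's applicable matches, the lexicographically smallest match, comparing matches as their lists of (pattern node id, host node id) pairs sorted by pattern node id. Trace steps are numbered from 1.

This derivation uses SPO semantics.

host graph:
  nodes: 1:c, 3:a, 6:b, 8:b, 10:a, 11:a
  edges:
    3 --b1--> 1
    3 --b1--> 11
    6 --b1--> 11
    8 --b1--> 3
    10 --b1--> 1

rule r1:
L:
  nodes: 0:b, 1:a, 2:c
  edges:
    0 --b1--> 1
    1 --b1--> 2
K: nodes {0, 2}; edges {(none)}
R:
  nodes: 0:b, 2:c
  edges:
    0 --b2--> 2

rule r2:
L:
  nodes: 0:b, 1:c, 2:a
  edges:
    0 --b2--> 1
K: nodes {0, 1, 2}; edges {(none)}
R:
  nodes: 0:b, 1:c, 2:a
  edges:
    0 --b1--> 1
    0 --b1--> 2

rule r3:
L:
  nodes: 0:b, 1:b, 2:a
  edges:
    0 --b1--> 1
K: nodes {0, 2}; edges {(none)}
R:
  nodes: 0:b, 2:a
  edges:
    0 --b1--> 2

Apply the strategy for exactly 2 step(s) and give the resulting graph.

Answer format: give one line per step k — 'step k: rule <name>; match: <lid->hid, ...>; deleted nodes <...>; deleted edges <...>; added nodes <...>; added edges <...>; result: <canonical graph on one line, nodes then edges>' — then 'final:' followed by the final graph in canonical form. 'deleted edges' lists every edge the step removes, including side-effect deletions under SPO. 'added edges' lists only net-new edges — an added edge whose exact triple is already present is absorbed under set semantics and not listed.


step 1: rule r1; match: 0->8, 1->3, 2->1; deleted nodes 3; deleted edges (3,1,b1); (3,11,b1); (8,3,b1); added nodes (none); added edges (8,1,b2); result: nodes: 1:c, 6:b, 8:b, 10:a, 11:a edges: (6,11,b1); (8,1,b2); (10,1,b1)
step 2: rule r2; match: 0->8, 1->1, 2->10; deleted nodes (none); deleted edges (8,1,b2); added nodes (none); added edges (8,1,b1); (8,10,b1); result: nodes: 1:c, 6:b, 8:b, 10:a, 11:a edges: (6,11,b1); (8,1,b1); (8,10,b1); (10,1,b1)
final:
nodes: 1:c, 6:b, 8:b, 10:a, 11:a
edges: (6,11,b1); (8,1,b1); (8,10,b1); (10,1,b1)


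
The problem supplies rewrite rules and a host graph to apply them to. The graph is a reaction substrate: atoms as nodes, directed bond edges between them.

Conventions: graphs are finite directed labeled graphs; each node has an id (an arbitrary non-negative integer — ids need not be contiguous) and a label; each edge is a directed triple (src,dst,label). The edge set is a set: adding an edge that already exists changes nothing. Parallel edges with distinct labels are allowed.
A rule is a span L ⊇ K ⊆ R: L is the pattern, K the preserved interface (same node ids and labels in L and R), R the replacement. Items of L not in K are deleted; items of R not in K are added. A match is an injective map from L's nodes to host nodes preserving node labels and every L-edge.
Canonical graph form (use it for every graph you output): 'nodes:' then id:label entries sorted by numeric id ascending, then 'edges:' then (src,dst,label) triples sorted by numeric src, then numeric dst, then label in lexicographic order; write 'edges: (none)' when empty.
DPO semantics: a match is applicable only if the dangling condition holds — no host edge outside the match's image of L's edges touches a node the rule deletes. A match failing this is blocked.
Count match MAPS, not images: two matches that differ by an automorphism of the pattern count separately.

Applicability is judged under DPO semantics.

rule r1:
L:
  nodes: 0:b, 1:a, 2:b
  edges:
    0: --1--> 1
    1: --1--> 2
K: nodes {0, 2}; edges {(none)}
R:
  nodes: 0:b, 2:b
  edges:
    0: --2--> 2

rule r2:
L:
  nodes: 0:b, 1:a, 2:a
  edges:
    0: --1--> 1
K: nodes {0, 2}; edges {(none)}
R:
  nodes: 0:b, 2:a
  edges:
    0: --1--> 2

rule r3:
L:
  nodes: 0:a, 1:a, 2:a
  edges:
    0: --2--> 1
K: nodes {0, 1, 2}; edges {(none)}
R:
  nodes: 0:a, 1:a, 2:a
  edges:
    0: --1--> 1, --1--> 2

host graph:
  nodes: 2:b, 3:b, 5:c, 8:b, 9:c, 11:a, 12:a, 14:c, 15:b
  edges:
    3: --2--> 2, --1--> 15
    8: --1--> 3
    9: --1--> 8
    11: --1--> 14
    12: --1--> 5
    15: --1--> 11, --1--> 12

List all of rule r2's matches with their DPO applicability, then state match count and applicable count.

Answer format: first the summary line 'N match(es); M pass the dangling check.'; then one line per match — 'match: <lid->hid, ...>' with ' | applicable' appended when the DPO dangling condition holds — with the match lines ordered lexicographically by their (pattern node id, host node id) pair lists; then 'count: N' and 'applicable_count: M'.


2 match(es); 0 pass the dangling check.
match: 0->15, 1->11, 2->12
match: 0->15, 1->12, 2->11
count: 2
applicable_count: 0


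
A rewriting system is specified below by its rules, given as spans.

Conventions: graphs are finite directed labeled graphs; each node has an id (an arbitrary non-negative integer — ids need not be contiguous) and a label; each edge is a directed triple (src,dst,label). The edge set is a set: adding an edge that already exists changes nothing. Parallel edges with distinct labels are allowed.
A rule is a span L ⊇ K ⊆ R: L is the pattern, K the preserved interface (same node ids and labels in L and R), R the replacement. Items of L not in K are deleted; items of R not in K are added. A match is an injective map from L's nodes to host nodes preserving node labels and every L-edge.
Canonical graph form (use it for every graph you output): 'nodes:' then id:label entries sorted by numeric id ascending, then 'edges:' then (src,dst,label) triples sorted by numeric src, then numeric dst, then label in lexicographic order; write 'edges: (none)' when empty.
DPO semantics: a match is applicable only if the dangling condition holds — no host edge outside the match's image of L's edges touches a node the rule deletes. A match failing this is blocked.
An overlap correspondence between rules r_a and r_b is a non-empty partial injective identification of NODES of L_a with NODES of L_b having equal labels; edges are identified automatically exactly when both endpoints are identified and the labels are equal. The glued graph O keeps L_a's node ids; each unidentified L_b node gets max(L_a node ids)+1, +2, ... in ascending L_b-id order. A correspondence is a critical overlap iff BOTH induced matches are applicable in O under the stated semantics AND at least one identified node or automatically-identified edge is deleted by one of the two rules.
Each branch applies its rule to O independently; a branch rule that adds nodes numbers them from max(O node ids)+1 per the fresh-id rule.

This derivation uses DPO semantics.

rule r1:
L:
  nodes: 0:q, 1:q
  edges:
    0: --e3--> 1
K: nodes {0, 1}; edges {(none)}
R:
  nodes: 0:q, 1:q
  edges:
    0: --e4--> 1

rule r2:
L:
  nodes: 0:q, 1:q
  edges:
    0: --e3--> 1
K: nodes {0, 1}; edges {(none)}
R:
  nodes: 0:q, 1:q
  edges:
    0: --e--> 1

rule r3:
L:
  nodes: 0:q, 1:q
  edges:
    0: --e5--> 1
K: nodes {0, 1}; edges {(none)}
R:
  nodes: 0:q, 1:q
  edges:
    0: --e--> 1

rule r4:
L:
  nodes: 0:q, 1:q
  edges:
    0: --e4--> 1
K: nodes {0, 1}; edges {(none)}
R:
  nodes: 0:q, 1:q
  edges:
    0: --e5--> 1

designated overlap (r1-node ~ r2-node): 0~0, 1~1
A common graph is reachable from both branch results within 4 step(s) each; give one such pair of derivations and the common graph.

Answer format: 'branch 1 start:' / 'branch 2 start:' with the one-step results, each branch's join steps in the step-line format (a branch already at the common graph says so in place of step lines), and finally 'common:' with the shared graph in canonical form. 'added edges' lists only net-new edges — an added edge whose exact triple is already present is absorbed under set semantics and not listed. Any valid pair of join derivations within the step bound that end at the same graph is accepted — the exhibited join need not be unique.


branch 1 start:
nodes: 0:q, 1:q
edges: (0,1,e4)
branch 2 start:
nodes: 0:q, 1:q
edges: (0,1,e)
branch 1 step 1: rule r4; match: 0->0, 1->1; deleted nodes (none); deleted edges (0,1,e4); added nodes (none); added edges (0,1,e5); result: nodes: 0:q, 1:q edges: (0,1,e5)
branch 1 step 2: rule r3; match: 0->0, 1->1; deleted nodes (none); deleted edges (0,1,e5); added nodes (none); added edges (0,1,e); result: nodes: 0:q, 1:q edges: (0,1,e)
branch 2: already at the common graph (0 steps)
common:
nodes: 0:q, 1:q
edges: (0,1,e)


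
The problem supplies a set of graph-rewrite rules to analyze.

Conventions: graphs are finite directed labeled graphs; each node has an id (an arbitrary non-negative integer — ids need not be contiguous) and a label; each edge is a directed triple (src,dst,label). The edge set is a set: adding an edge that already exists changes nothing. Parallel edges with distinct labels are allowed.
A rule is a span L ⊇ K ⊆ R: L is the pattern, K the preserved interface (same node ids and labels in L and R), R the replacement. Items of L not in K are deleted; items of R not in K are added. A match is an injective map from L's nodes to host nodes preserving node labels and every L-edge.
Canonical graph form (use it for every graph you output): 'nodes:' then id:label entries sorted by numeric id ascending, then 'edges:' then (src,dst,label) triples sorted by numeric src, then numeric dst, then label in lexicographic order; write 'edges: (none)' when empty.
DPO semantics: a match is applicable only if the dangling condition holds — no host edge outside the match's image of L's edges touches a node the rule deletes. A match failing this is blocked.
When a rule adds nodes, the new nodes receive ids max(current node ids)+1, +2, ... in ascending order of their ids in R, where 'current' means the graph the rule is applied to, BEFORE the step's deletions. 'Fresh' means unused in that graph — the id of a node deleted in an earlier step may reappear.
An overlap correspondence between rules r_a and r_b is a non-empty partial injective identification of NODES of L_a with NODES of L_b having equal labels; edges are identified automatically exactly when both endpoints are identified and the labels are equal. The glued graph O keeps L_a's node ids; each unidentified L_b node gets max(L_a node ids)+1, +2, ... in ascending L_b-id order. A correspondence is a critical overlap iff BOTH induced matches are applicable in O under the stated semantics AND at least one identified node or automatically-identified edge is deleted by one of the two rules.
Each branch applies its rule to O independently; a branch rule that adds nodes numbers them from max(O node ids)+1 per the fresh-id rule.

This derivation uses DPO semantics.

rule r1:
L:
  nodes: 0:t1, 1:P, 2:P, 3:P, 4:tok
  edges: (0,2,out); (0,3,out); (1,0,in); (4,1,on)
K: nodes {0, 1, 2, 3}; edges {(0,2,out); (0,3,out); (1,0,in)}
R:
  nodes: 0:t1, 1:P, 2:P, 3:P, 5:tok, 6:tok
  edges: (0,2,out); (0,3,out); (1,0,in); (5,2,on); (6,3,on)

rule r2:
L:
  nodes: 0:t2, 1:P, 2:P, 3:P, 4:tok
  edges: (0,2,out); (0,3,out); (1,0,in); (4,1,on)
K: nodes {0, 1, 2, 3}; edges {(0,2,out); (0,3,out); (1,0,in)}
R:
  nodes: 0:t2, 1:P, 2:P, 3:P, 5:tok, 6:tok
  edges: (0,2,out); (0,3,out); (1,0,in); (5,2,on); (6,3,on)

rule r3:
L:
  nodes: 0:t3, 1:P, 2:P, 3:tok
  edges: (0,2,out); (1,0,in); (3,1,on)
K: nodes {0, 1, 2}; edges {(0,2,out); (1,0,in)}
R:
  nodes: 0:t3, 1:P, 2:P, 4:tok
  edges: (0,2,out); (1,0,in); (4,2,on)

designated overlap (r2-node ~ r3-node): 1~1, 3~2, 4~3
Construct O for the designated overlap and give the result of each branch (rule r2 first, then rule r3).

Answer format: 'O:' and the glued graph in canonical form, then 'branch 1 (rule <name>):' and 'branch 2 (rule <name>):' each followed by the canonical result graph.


O:
nodes: 0:t2, 1:P, 2:P, 3:P, 4:tok, 5:t3
edges: (0,2,out); (0,3,out); (1,0,in); (1,5,in); (4,1,on); (5,3,out)
branch 1 (rule r2):
nodes: 0:t2, 1:P, 2:P, 3:P, 5:t3, 6:tok, 7:tok
edges: (0,2,out); (0,3,out); (1,0,in); (1,5,in); (5,3,out); (6,2,on); (7,3,on)
branch 2 (rule r3):
nodes: 0:t2, 1:P, 2:P, 3:P, 5:t3, 6:tok
edges: (0,2,out); (0,3,out); (1,0,in); (1,5,in); (5,3,out); (6,3,on)


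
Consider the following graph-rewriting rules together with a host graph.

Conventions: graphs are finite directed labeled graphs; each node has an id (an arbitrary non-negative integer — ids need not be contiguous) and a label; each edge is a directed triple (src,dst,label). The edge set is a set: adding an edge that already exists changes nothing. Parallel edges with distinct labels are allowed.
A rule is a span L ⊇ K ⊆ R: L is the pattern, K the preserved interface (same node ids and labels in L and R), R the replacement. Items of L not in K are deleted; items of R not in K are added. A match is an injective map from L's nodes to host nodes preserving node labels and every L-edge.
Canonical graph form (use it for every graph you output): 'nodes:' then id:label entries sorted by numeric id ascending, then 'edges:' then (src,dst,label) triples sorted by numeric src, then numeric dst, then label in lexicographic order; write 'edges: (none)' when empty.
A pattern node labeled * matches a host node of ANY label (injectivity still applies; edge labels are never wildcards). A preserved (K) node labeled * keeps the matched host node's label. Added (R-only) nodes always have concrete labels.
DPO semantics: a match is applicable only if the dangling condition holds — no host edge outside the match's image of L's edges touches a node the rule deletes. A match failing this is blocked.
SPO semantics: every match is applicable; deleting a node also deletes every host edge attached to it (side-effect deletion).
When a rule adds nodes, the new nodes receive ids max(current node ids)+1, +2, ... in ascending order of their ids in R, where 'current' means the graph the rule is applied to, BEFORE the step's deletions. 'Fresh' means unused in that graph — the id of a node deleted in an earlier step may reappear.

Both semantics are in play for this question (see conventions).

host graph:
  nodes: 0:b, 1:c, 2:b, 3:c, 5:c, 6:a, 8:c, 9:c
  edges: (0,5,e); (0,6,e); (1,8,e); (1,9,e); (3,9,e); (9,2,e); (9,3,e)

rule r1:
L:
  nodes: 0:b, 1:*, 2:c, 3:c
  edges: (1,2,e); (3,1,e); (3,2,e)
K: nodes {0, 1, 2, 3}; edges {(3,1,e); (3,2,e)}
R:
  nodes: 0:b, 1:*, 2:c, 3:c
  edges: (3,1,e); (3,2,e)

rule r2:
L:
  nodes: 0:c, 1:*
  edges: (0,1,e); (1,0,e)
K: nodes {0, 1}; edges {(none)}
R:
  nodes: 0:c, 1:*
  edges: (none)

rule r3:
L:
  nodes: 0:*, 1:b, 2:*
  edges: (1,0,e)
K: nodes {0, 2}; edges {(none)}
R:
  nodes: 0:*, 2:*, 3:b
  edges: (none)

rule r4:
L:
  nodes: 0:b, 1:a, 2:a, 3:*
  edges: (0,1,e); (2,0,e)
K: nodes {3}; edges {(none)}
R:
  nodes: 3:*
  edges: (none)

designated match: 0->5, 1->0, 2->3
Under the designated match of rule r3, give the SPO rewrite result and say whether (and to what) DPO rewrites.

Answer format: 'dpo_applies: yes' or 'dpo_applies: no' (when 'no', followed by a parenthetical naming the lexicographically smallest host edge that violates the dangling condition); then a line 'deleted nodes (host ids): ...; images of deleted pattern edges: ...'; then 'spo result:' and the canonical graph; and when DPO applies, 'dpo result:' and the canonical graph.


dpo_applies: no
(the rule deletes node 0, which keeps host edge (0,6,e) outside the match image — the dangling condition fails, DPO blocks; SPO proceeds and side-deletes such edges)
deleted nodes (host ids): 0; images of deleted pattern edges: (0,5,e)
spo result:
nodes: 1:c, 2:b, 3:c, 5:c, 6:a, 8:c, 9:c, 10:b
edges: (1,8,e); (1,9,e); (3,9,e); (9,2,e); (9,3,e)


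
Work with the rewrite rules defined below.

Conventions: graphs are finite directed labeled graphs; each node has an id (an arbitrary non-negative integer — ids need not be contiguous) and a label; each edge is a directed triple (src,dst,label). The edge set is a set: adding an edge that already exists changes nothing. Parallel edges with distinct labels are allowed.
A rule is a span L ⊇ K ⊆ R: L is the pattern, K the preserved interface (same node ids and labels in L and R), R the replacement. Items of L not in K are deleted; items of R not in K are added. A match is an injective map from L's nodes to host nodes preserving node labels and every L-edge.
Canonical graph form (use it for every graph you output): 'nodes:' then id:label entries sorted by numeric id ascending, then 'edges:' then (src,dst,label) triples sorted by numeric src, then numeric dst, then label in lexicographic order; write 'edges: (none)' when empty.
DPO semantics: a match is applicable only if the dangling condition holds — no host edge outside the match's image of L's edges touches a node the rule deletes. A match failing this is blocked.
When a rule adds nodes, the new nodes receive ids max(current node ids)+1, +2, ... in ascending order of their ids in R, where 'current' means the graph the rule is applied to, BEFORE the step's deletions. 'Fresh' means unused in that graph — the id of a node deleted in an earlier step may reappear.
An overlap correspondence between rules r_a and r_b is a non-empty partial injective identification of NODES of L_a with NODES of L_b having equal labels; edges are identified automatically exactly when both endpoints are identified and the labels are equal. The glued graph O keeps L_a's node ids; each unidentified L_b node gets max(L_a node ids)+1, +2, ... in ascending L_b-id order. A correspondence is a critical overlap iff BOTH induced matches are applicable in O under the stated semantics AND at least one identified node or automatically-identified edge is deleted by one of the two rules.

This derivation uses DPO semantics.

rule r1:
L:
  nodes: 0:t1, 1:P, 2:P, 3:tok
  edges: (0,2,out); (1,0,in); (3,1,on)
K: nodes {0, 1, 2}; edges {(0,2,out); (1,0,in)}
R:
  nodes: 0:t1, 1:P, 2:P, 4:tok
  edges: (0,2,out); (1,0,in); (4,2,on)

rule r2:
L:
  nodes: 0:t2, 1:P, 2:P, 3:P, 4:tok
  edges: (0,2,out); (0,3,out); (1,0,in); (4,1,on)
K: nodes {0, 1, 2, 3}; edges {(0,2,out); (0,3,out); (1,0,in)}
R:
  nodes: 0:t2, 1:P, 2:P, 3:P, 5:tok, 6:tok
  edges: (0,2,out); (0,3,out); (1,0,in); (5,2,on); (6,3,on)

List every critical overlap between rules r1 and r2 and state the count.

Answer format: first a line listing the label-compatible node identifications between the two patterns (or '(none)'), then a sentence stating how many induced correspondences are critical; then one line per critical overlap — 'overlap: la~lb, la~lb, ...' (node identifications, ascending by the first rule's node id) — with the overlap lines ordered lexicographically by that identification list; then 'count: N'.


label-compatible node identifications between L(r1) and L(r2): 1~1, 1~2, 1~3, 2~1, 2~2, 2~3, 3~4
3 of the induced correspondences are critical overlaps of r1 and r2.
overlap: 1~1, 2~2, 3~4
overlap: 1~1, 2~3, 3~4
overlap: 1~1, 3~4
count: 3


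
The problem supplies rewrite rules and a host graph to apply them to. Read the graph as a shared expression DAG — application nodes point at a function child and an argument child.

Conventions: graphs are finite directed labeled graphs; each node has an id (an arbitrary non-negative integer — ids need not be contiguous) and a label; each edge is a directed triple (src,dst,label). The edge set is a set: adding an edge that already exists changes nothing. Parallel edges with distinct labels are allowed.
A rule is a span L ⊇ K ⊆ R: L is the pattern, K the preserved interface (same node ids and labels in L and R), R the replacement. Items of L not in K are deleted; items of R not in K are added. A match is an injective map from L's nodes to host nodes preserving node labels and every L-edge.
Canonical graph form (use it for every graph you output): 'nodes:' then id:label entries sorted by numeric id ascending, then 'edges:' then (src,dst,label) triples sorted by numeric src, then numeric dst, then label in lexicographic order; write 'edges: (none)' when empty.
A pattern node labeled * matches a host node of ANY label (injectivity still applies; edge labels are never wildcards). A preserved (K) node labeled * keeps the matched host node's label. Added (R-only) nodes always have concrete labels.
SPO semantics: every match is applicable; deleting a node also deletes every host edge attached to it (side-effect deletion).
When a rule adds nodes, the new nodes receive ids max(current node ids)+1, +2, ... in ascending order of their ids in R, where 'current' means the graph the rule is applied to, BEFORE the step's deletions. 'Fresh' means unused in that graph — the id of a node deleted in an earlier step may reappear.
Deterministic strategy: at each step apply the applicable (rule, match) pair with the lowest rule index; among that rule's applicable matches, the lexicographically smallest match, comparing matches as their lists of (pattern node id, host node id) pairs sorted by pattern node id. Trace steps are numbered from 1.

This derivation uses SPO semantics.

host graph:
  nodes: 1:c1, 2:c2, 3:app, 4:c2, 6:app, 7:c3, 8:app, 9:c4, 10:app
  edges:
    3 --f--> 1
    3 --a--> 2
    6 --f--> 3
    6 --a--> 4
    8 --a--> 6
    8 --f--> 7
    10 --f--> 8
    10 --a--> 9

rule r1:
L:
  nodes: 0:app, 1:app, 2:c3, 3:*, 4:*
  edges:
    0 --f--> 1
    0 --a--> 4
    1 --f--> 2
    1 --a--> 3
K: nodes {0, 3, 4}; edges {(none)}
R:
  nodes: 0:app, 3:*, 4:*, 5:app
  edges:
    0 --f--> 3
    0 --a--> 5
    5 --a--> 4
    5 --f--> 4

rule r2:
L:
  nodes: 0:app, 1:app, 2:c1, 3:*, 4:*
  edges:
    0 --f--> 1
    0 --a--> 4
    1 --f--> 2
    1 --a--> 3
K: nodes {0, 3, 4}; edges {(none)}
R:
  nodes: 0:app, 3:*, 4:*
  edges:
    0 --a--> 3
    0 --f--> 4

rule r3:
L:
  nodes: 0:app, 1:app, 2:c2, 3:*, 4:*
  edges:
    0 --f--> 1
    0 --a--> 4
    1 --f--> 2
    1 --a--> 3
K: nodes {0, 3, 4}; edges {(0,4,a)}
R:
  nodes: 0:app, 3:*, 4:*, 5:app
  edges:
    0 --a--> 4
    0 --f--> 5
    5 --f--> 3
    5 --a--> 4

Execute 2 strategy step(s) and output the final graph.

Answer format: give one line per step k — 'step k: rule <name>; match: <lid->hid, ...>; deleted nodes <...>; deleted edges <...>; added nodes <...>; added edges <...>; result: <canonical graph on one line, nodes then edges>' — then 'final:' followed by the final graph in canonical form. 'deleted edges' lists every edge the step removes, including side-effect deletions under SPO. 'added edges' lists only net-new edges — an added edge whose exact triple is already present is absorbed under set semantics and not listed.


step 1: rule r1; match: 0->10, 1->8, 2->7, 3->6, 4->9; deleted nodes 7, 8; deleted edges (8,6,a); (8,7,f); (10,8,f); (10,9,a); added nodes 11; added edges (10,6,f); (10,11,a); (11,9,a); (11,9,f); result: nodes: 1:c1, 2:c2, 3:app, 4:c2, 6:app, 9:c4, 10:app, 11:app edges: (3,1,f); (3,2,a); (6,3,f); (6,4,a); (10,6,f); (10,11,a); (11,9,a); (11,9,f)
step 2: rule r2; match: 0->6, 1->3, 2->1, 3->2, 4->4; deleted nodes 1, 3; deleted edges (3,1,f); (3,2,a); (6,3,f); (6,4,a); added nodes (none); added edges (6,2,a); (6,4,f); result: nodes: 2:c2, 4:c2, 6:app, 9:c4, 10:app, 11:app edges: (6,2,a); (6,4,f); (10,6,f); (10,11,a); (11,9,a); (11,9,f)
final:
nodes: 2:c2, 4:c2, 6:app, 9:c4, 10:app, 11:app
edges: (6,2,a); (6,4,f); (10,6,f); (10,11,a); (11,9,a); (11,9,f)


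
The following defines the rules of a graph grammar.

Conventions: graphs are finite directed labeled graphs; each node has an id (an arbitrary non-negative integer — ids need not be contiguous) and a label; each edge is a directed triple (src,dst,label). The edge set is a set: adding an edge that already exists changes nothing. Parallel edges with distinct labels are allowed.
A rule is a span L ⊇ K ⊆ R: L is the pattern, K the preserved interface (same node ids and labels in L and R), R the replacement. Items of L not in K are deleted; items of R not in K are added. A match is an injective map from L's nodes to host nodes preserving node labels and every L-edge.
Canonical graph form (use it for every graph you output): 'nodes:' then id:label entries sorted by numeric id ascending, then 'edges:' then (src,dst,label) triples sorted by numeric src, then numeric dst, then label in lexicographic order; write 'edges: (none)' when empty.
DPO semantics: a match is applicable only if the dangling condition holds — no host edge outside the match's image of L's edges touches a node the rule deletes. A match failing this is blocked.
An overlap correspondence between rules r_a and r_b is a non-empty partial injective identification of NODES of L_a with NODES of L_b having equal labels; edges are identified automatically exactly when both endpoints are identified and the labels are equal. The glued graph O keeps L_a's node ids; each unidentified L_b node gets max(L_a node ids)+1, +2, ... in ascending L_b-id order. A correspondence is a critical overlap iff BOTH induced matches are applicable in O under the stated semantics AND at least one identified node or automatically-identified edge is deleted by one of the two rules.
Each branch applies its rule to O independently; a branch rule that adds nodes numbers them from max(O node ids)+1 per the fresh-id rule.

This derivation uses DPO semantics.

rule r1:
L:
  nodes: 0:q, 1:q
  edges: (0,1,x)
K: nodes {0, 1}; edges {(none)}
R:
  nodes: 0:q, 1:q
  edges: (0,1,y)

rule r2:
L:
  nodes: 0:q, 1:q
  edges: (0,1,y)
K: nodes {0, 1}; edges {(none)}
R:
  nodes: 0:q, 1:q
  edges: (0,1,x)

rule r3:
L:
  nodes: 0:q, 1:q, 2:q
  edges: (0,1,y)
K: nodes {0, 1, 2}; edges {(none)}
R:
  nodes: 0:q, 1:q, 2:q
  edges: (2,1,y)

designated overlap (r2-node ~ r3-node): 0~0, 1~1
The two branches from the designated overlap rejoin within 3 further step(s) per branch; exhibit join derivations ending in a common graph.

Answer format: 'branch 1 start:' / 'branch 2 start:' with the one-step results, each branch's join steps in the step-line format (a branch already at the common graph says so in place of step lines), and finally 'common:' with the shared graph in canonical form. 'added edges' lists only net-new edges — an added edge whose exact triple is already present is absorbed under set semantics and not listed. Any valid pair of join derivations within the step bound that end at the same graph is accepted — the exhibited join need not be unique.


branch 1 start:
nodes: 0:q, 1:q, 2:q
edges: (0,1,x)
branch 2 start:
nodes: 0:q, 1:q, 2:q
edges: (2,1,y)
branch 1 step 1: rule r1; match: 0->0, 1->1; deleted nodes (none); deleted edges (0,1,x); added nodes (none); added edges (0,1,y); result: nodes: 0:q, 1:q, 2:q edges: (0,1,y)
branch 2 step 1: rule r3; match: 0->2, 1->1, 2->0; deleted nodes (none); deleted edges (2,1,y); added nodes (none); added edges (0,1,y); result: nodes: 0:q, 1:q, 2:q edges: (0,1,y)
common:
nodes: 0:q, 1:q, 2:q
edges: (0,1,y)


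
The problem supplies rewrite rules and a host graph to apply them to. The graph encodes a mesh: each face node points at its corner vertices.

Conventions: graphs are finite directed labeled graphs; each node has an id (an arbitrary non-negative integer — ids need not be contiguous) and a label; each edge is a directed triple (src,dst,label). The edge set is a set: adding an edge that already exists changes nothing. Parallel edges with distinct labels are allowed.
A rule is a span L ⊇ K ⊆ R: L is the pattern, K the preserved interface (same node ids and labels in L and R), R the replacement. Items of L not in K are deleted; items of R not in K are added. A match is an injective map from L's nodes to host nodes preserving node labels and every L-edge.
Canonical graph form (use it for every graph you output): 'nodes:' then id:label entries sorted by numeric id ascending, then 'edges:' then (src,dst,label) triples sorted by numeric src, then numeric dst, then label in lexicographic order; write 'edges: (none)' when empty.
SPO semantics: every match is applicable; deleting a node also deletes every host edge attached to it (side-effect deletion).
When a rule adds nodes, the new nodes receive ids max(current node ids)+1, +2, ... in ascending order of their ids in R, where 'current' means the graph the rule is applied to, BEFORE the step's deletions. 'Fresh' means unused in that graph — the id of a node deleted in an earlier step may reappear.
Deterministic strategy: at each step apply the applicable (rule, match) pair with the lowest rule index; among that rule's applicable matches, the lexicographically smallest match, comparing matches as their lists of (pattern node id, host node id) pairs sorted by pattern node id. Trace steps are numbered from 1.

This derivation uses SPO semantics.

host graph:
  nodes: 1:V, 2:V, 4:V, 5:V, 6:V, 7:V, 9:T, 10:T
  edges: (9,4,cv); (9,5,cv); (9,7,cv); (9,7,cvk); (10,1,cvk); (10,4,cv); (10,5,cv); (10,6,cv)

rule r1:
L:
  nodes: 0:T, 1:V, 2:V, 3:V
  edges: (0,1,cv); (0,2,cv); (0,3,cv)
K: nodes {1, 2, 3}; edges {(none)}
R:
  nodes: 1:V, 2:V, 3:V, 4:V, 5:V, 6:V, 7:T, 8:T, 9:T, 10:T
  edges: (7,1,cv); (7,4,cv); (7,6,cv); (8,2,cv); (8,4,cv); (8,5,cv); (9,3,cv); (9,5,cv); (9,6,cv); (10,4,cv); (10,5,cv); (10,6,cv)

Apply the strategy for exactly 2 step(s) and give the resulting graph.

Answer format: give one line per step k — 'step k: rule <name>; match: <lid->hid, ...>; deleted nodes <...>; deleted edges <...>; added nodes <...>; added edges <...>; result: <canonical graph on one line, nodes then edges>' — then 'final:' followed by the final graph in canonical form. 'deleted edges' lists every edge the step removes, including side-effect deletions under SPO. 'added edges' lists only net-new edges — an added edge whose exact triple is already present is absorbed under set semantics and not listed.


step 1: rule r1; match: 0->9, 1->4, 2->5, 3->7; deleted nodes 9; deleted edges (9,4,cv); (9,5,cv); (9,7,cv); (9,7,cvk); added nodes 11, 12, 13, 14, 15, 16, 17; added edges (14,4,cv); (14,11,cv); (14,13,cv); (15,5,cv); (15,11,cv); (15,12,cv); (16,7,cv); (16,12,cv); (16,13,cv); (17,11,cv); (17,12,cv); (17,13,cv); result: nodes: 1:V, 2:V, 4:V, 5:V, 6:V, 7:V, 10:T, 11:V, 12:V, 13:V, 14:T, 15:T, 16:T, 17:T edges: (10,1,cvk); (10,4,cv); (10,5,cv); (10,6,cv); (14,4,cv); (14,11,cv); (14,13,cv); (15,5,cv); (15,11,cv); (15,12,cv); (16,7,cv); (16,12,cv); (16,13,cv); (17,11,cv); (17,12,cv); (17,13,cv)
step 2: rule r1; match: 0->10, 1->4, 2->5, 3->6; deleted nodes 10; deleted edges (10,1,cvk); (10,4,cv); (10,5,cv); (10,6,cv); added nodes 18, 19, 20, 21, 22, 23, 24; added edges (21,4,cv); (21,18,cv); (21,20,cv); (22,5,cv); (22,18,cv); (22,19,cv); (23,6,cv); (23,19,cv); (23,20,cv); (24,18,cv); (24,19,cv); (24,20,cv); result: nodes: 1:V, 2:V, 4:V, 5:V, 6:V, 7:V, 11:V, 12:V, 13:V, 14:T, 15:T, 16:T, 17:T, 18:V, 19:V, 20:V, 21:T, 22:T, 23:T, 24:T edges: (14,4,cv); (14,11,cv); (14,13,cv); (15,5,cv); (15,11,cv); (15,12,cv); (16,7,cv); (16,12,cv); (16,13,cv); (17,11,cv); (17,12,cv); (17,13,cv); (21,4,cv); (21,18,cv); (21,20,cv); (22,5,cv); (22,18,cv); (22,19,cv); (23,6,cv); (23,19,cv); (23,20,cv); (24,18,cv); (24,19,cv); (24,20,cv)
final:
nodes: 1:V, 2:V, 4:V, 5:V, 6:V, 7:V, 11:V, 12:V, 13:V, 14:T, 15:T, 16:T, 17:T, 18:V, 19:V, 20:V, 21:T, 22:T, 23:T, 24:T
edges: (14,4,cv); (14,11,cv); (14,13,cv); (15,5,cv); (15,11,cv); (15,12,cv); (16,7,cv); (16,12,cv); (16,13,cv); (17,11,cv); (17,12,cv); (17,13,cv); (21,4,cv); (21,18,cv); (21,20,cv); (22,5,cv); (22,18,cv); (22,19,cv); (23,6,cv); (23,19,cv); (23,20,cv); (24,18,cv); (24,19,cv); (24,20,cv)


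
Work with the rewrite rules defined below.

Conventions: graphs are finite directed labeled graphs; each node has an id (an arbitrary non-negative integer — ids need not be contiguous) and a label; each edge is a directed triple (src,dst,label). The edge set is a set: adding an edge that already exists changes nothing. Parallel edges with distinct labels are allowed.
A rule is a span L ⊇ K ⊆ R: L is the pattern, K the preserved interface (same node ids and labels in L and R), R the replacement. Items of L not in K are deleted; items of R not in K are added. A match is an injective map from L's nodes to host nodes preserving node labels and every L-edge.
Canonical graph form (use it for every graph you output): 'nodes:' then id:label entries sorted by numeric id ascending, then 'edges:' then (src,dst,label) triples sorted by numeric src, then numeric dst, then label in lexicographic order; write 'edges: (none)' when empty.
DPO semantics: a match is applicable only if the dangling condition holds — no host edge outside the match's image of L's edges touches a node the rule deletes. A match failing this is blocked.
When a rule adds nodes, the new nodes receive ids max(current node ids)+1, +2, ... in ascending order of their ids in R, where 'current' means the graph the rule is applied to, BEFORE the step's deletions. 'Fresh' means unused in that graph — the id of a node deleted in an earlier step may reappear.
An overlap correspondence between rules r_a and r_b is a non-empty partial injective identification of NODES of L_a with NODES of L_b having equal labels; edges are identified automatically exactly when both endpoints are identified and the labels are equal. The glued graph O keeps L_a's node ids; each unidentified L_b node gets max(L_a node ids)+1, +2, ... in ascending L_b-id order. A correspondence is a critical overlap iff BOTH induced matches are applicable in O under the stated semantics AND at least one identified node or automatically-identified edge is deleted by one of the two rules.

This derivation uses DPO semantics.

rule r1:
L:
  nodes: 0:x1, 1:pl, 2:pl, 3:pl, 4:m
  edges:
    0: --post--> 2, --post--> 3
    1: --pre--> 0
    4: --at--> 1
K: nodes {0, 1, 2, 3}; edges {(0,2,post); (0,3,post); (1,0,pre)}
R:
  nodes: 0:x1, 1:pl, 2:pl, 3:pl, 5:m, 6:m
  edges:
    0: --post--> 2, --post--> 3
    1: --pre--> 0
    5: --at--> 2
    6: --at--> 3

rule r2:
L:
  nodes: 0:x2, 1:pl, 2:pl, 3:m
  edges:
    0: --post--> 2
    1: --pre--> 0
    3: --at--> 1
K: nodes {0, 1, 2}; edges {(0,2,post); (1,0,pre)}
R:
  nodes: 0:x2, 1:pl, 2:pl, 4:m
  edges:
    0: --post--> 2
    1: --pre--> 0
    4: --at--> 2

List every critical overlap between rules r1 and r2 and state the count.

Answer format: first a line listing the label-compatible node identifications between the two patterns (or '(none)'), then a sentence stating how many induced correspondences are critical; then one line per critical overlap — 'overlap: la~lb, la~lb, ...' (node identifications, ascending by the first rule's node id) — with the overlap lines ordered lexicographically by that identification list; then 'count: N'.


label-compatible node identifications between L(r1) and L(r2): 1~1, 1~2, 2~1, 2~2, 3~1, 3~2, 4~3
3 of the induced correspondences are critical overlaps of r1 and r2.
overlap: 1~1, 2~2, 4~3
overlap: 1~1, 3~2, 4~3
overlap: 1~1, 4~3
count: 3
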